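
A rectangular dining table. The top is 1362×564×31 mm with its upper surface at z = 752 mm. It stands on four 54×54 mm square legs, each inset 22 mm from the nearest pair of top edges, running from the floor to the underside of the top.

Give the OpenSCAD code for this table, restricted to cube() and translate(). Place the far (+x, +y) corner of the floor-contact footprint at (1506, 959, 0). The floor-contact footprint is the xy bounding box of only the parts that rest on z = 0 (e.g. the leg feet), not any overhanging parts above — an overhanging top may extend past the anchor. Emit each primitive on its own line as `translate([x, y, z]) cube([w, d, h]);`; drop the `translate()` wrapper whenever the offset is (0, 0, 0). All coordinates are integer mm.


translate([166, 417, 721]) cube([1362, 564, 31]);
translate([188, 439, 0]) cube([54, 54, 721]);
translate([1452, 439, 0]) cube([54, 54, 721]);
translate([188, 905, 0]) cube([54, 54, 721]);
translate([1452, 905, 0]) cube([54, 54, 721]);


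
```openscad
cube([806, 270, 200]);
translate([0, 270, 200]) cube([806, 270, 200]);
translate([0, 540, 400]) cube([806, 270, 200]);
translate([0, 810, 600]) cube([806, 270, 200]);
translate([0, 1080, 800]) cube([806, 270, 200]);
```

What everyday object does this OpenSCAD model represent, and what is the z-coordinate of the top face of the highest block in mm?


A staircase. The total rise is 1000 mm.

5 identical blocks, each offset up and back from the previous — a staircase. Each step is 200 mm tall and there are 5 of them, so the total rise is 5 × 200 = 1000 mm.


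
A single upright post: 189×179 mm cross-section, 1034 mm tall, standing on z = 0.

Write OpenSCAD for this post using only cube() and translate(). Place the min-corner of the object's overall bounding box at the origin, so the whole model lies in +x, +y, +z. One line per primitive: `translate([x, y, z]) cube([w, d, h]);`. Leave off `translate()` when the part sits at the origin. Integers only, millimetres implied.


cube([189, 179, 1034]);


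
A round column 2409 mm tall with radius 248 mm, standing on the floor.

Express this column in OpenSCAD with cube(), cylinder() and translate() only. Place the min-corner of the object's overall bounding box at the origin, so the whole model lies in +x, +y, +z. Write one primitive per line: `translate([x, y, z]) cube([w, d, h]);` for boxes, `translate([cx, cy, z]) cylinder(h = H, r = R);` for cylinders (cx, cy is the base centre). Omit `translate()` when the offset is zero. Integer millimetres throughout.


translate([248, 248, 0]) cylinder(h = 2409, r = 248);


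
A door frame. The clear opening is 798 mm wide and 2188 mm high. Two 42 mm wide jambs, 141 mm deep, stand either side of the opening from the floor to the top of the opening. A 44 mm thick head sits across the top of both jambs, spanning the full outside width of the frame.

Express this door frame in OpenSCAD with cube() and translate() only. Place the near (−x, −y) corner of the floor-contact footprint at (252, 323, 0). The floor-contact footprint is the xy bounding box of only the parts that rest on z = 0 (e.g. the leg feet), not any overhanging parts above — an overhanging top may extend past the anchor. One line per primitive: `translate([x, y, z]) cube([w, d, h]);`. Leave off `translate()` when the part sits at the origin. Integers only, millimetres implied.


translate([252, 323, 0]) cube([42, 141, 2188]);
translate([1092, 323, 0]) cube([42, 141, 2188]);
translate([252, 323, 2188]) cube([882, 141, 44]);


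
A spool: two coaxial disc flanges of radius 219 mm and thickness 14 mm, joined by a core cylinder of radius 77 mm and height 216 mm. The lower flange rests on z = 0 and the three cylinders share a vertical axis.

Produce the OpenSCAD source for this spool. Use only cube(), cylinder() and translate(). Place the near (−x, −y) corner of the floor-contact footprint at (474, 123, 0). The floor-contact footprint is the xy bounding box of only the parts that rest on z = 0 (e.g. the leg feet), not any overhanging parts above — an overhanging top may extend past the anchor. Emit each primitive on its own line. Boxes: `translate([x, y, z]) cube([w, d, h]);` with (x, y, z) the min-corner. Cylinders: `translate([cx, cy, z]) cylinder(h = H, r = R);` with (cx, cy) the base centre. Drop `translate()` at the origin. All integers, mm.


translate([693, 342, 0]) cylinder(h = 14, r = 219);
translate([693, 342, 14]) cylinder(h = 216, r = 77);
translate([693, 342, 230]) cylinder(h = 14, r = 219);


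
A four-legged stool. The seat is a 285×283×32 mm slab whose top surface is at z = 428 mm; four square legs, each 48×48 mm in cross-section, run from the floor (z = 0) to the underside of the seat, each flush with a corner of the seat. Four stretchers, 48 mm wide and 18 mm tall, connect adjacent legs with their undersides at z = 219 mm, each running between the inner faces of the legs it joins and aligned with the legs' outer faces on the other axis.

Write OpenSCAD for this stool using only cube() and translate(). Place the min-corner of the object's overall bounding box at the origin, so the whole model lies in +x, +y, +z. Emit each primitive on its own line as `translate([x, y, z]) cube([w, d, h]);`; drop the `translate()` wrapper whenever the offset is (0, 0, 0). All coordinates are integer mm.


// leg_h = 428 - 32 = 396
// stretcher span = 285 - 2*48 = 189
translate([0, 0, 396]) cube([285, 283, 32]);
cube([48, 48, 396]);
translate([237, 0, 0]) cube([48, 48, 396]);
translate([0, 235, 0]) cube([48, 48, 396]);
translate([237, 235, 0]) cube([48, 48, 396]);
translate([48, 0, 219]) cube([189, 48, 18]);
translate([48, 235, 219]) cube([189, 48, 18]);
translate([0, 48, 219]) cube([48, 187, 18]);
translate([237, 48, 219]) cube([48, 187, 18]);


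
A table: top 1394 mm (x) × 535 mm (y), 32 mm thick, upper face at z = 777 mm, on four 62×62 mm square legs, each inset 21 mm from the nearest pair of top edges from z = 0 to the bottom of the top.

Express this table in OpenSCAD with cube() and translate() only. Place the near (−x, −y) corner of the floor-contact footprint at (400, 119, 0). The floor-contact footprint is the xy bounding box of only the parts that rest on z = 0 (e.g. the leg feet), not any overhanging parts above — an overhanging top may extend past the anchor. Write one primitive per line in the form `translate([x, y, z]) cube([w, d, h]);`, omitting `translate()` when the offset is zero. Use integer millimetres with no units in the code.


translate([379, 98, 745]) cube([1394, 535, 32]);
translate([400, 119, 0]) cube([62, 62, 745]);
translate([1690, 119, 0]) cube([62, 62, 745]);
translate([400, 550, 0]) cube([62, 62, 745]);
translate([1690, 550, 0]) cube([62, 62, 745]);


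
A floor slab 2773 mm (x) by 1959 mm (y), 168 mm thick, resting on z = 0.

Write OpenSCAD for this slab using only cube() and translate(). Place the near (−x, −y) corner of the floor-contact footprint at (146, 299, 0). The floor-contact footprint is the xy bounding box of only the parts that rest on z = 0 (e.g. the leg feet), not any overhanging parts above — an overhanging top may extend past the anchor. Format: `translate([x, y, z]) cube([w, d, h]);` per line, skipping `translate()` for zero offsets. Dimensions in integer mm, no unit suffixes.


translate([146, 299, 0]) cube([2773, 1959, 168]);


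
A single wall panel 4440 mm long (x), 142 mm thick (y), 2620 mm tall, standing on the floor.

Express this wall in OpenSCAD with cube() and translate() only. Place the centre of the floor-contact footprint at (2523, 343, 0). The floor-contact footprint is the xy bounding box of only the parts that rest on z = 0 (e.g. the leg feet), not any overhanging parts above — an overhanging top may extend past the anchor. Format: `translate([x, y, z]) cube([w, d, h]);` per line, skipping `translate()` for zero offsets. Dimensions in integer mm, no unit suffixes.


translate([303, 272, 0]) cube([4440, 142, 2620]);


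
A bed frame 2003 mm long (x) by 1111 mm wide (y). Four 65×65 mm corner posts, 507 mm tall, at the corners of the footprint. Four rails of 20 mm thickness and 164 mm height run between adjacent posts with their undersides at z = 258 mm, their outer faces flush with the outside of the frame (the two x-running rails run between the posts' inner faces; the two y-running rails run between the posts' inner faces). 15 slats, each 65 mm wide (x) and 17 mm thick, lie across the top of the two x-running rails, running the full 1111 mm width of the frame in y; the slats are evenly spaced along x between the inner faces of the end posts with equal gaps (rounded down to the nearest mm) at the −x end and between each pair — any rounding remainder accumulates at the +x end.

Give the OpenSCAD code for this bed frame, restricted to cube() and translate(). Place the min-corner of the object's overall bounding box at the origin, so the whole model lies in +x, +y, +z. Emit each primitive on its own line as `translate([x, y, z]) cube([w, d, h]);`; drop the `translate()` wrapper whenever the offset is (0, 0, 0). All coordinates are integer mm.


cube([65, 65, 507]);
translate([0, 1046, 0]) cube([65, 65, 507]);
translate([1938, 0, 0]) cube([65, 65, 507]);
translate([1938, 1046, 0]) cube([65, 65, 507]);
translate([65, 0, 258]) cube([1873, 20, 164]);
translate([65, 1091, 258]) cube([1873, 20, 164]);
translate([0, 65, 258]) cube([20, 981, 164]);
translate([1983, 65, 258]) cube([20, 981, 164]);
translate([121, 0, 422]) cube([65, 1111, 17]);
translate([242, 0, 422]) cube([65, 1111, 17]);
translate([363, 0, 422]) cube([65, 1111, 17]);
translate([484, 0, 422]) cube([65, 1111, 17]);
translate([605, 0, 422]) cube([65, 1111, 17]);
translate([726, 0, 422]) cube([65, 1111, 17]);
translate([847, 0, 422]) cube([65, 1111, 17]);
translate([968, 0, 422]) cube([65, 1111, 17]);
translate([1089, 0, 422]) cube([65, 1111, 17]);
translate([1210, 0, 422]) cube([65, 1111, 17]);
translate([1331, 0, 422]) cube([65, 1111, 17]);
translate([1452, 0, 422]) cube([65, 1111, 17]);
translate([1573, 0, 422]) cube([65, 1111, 17]);
translate([1694, 0, 422]) cube([65, 1111, 17]);
translate([1815, 0, 422]) cube([65, 1111, 17]);


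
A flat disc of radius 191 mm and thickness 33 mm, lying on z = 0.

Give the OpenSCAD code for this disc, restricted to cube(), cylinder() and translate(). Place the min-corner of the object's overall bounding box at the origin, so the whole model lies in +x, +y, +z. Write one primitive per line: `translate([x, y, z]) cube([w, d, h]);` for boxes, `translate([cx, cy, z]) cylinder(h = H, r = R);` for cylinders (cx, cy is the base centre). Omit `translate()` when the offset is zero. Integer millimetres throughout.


translate([191, 191, 0]) cylinder(h = 33, r = 191);


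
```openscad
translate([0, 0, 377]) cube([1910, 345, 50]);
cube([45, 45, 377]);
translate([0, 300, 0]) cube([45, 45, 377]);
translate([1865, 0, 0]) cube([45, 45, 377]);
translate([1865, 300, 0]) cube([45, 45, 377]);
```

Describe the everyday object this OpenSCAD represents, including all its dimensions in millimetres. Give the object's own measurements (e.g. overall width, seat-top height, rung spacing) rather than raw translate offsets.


A bench: a 1910×345 mm seat slab, 50 mm thick, top at z = 427 mm, on four 45×45 mm square legs flush with the seat corners and standing on z = 0.


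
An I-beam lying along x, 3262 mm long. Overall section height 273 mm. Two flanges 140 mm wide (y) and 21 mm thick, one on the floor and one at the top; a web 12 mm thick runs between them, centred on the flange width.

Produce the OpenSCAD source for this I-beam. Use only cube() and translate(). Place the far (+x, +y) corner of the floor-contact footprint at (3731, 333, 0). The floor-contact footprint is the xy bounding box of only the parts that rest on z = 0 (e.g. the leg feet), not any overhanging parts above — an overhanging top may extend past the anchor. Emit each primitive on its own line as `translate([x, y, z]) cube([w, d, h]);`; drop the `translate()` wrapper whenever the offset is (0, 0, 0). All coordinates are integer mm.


translate([469, 193, 0]) cube([3262, 140, 21]);
translate([469, 257, 21]) cube([3262, 12, 231]);
translate([469, 193, 252]) cube([3262, 140, 21]);


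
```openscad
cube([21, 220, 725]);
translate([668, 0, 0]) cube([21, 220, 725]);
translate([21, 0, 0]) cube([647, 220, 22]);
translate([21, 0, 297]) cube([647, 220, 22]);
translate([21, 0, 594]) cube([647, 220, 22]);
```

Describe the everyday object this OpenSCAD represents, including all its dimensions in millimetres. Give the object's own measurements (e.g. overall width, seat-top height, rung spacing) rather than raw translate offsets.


An open bookshelf. Two side panels, each 21 mm thick, 220 mm deep and 725 mm tall, stand 689 mm apart (outside-to-outside). Between them sit 3 shelves, each 22 mm thick and 220 mm deep, spanning the full gap between the sides. The bottom shelf rests on the floor (its underside at z = 0) and the clear gap between one shelf's top and the next shelf's underside is 275 mm.


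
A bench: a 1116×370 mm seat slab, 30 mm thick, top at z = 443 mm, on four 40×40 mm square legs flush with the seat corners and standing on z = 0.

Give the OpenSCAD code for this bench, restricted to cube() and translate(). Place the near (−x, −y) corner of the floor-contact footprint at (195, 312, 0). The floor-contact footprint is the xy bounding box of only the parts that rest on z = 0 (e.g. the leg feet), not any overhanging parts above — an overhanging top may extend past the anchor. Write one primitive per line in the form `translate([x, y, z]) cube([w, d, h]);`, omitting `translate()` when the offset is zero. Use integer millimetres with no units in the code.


translate([195, 312, 413]) cube([1116, 370, 30]);
translate([195, 312, 0]) cube([40, 40, 413]);
translate([195, 642, 0]) cube([40, 40, 413]);
translate([1271, 312, 0]) cube([40, 40, 413]);
translate([1271, 642, 0]) cube([40, 40, 413]);


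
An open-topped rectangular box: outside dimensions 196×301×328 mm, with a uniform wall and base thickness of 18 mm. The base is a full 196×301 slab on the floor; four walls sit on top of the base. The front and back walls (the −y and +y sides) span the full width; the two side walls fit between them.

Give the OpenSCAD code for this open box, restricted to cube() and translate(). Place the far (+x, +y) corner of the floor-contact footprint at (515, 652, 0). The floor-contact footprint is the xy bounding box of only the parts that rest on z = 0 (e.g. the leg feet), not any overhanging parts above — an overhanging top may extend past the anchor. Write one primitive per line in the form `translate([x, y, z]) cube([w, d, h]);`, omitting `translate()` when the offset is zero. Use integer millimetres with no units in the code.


translate([319, 351, 0]) cube([196, 301, 18]);
translate([319, 351, 18]) cube([196, 18, 310]);
translate([319, 634, 18]) cube([196, 18, 310]);
translate([319, 369, 18]) cube([18, 265, 310]);
translate([497, 369, 18]) cube([18, 265, 310]);


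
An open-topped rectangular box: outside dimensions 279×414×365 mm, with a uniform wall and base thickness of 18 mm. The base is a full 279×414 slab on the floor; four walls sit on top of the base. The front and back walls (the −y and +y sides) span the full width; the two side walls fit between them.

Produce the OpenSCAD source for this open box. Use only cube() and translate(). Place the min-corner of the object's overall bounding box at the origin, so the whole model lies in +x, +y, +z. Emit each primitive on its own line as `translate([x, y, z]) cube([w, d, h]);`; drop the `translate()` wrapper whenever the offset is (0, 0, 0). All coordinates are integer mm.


cube([279, 414, 18]);
translate([0, 0, 18]) cube([279, 18, 347]);
translate([0, 396, 18]) cube([279, 18, 347]);
translate([0, 18, 18]) cube([18, 378, 347]);
translate([261, 18, 18]) cube([18, 378, 347]);


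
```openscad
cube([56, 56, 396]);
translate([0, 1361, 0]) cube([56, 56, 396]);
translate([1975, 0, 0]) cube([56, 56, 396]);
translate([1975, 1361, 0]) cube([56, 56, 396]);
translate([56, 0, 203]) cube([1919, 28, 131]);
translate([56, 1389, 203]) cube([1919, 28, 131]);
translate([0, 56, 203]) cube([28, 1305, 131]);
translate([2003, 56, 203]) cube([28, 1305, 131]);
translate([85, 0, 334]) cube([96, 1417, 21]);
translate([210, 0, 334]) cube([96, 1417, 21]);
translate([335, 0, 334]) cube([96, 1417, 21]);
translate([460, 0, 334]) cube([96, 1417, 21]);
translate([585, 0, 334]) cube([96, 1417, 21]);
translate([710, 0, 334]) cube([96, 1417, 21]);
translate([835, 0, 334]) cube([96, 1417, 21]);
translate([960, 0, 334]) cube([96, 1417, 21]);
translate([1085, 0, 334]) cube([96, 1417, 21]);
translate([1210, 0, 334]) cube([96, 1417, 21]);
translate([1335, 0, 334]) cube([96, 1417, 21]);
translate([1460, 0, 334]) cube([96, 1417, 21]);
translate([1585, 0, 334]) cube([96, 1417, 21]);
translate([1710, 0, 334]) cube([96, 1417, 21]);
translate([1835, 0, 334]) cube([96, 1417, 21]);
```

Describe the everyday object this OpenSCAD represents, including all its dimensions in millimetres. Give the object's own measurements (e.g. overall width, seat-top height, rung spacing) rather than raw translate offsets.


A bed frame 2031 mm long (x) by 1417 mm wide (y). Four 56×56 mm corner posts, 396 mm tall, at the corners of the footprint. Four rails of 28 mm thickness and 131 mm height run between adjacent posts with their undersides at z = 203 mm, their outer faces flush with the outside of the frame (the two x-running rails run between the posts' inner faces; the two y-running rails run between the posts' inner faces). 15 slats, each 96 mm wide (x) and 21 mm thick, lie across the top of the two x-running rails, running the full 1417 mm width of the frame in y; along x they sit between the end posts with a 29 mm gap after the −x posts and between neighbouring slats, leaving 44 mm before the +x posts.


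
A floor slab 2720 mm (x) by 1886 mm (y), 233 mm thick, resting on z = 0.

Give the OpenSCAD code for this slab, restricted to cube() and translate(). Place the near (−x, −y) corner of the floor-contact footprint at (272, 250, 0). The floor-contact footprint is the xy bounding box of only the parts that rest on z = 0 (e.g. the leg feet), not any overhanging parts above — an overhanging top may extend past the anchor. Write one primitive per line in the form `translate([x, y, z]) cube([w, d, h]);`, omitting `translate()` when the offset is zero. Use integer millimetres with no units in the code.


translate([272, 250, 0]) cube([2720, 1886, 233]);


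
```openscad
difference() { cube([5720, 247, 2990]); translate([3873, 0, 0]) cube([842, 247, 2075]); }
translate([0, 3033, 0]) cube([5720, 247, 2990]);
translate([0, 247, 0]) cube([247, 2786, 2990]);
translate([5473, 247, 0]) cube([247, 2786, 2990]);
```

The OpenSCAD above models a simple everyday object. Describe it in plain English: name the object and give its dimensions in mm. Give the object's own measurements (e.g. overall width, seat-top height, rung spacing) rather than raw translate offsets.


A single room: four walls, each 2990 mm tall and 247 mm thick, enclosing an outside footprint 5720×3280 mm (x × y), no floor or roof. The front and back walls (−y and +y sides) run the full x-width; the side walls fit between their inner faces. A door opening 842 mm wide and 2075 mm tall is cut through the front wall from the floor up, its −x edge 3873 mm from the wall's −x end.


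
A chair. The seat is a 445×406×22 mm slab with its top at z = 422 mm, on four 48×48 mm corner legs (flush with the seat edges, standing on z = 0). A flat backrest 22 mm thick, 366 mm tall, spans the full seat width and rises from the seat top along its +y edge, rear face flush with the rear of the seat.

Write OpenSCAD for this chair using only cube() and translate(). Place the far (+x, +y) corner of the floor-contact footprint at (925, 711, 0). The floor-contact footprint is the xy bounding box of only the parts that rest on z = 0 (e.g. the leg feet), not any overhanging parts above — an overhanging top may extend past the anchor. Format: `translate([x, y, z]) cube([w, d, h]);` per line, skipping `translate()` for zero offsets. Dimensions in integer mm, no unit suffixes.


// leg_h = 422 - 22 = 400
translate([480, 305, 400]) cube([445, 406, 22]);
translate([480, 305, 0]) cube([48, 48, 400]);
translate([877, 305, 0]) cube([48, 48, 400]);
translate([480, 663, 0]) cube([48, 48, 400]);
translate([877, 663, 0]) cube([48, 48, 400]);
translate([480, 689, 422]) cube([445, 22, 366]);


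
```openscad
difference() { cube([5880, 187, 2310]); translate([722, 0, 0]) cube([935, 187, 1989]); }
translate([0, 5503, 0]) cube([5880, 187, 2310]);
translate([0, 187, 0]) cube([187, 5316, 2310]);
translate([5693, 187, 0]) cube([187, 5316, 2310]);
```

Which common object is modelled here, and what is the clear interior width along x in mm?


A single room. The interior width is 5506 mm.

Four walls enclosing a rectangle with a door in the front wall — a room. Outside width 5880 minus two 187 mm walls gives 5506 mm.


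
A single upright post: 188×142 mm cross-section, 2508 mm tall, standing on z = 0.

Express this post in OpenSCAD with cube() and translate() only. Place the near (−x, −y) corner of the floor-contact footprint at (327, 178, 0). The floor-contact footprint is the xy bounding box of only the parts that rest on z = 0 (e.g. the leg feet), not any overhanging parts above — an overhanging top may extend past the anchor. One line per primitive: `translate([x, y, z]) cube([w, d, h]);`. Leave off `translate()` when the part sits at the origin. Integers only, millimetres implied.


translate([327, 178, 0]) cube([188, 142, 2508]);


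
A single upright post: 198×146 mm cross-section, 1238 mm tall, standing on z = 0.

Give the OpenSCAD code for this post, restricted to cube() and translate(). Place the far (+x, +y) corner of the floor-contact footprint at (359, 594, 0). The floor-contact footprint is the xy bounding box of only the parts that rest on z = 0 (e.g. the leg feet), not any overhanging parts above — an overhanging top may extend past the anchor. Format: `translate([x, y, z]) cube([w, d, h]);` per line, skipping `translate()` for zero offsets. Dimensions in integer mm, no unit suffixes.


translate([161, 448, 0]) cube([198, 146, 1238]);


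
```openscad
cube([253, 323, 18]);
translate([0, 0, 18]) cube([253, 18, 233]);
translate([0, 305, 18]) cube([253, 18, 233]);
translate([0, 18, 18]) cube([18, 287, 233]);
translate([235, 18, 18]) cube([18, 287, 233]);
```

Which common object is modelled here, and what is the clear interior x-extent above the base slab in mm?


An open box. The internal width is 217 mm.

A 253×323 base slab with four walls standing on it — an open box. The base is 253 mm wide and the walls are 18 mm thick, so the internal width is 253 − 2 × 18 = 217 mm.


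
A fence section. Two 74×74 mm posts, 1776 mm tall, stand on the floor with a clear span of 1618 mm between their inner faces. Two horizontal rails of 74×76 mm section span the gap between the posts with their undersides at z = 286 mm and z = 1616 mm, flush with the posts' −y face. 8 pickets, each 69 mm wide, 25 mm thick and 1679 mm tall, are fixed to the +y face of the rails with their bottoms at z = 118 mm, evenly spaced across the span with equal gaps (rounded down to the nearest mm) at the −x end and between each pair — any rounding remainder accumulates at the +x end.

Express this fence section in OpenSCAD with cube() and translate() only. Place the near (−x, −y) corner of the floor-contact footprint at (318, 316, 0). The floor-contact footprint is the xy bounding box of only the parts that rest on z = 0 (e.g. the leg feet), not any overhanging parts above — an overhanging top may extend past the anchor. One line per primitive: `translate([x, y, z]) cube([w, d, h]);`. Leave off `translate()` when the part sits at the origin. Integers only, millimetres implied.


translate([318, 316, 0]) cube([74, 74, 1776]);
translate([2010, 316, 0]) cube([74, 74, 1776]);
translate([392, 316, 286]) cube([1618, 74, 76]);
translate([392, 316, 1616]) cube([1618, 74, 76]);
translate([510, 390, 118]) cube([69, 25, 1679]);
translate([697, 390, 118]) cube([69, 25, 1679]);
translate([884, 390, 118]) cube([69, 25, 1679]);
translate([1071, 390, 118]) cube([69, 25, 1679]);
translate([1258, 390, 118]) cube([69, 25, 1679]);
translate([1445, 390, 118]) cube([69, 25, 1679]);
translate([1632, 390, 118]) cube([69, 25, 1679]);
translate([1819, 390, 118]) cube([69, 25, 1679]);


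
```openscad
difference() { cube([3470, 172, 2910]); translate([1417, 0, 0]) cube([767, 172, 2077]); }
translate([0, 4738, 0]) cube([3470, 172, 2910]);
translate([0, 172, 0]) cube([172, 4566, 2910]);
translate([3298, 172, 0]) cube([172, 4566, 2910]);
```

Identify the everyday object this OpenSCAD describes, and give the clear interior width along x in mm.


A single room. The interior width is 3126 mm.

Four walls enclosing a rectangle with a door in the front wall — a room. Outside width 3470 minus two 172 mm walls gives 3126 mm.


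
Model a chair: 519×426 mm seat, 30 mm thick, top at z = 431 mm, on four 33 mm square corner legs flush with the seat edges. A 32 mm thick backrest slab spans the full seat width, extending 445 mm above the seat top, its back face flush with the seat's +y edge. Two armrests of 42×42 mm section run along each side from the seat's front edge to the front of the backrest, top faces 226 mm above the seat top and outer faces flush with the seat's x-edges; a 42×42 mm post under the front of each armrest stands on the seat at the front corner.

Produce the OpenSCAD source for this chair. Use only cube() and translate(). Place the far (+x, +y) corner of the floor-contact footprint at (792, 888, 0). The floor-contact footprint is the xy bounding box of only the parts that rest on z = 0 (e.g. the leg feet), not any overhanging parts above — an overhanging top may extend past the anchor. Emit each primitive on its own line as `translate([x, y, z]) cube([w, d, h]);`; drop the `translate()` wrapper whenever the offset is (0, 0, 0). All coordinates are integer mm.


translate([273, 462, 401]) cube([519, 426, 30]);
translate([273, 462, 0]) cube([33, 33, 401]);
translate([759, 462, 0]) cube([33, 33, 401]);
translate([273, 855, 0]) cube([33, 33, 401]);
translate([759, 855, 0]) cube([33, 33, 401]);
translate([273, 856, 431]) cube([519, 32, 445]);
translate([273, 462, 615]) cube([42, 394, 42]);
translate([750, 462, 615]) cube([42, 394, 42]);
translate([273, 462, 431]) cube([42, 42, 184]);
translate([750, 462, 431]) cube([42, 42, 184]);


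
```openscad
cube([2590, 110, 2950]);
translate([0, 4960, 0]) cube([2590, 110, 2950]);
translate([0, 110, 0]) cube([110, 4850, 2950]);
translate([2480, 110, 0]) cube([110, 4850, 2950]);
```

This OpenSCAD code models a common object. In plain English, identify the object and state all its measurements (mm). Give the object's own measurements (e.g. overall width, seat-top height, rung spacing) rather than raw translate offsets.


The wall frame of a small rectangular building: four walls, each 2950 mm tall and 110 mm thick, enclosing a footprint 2590 mm (x) by 5070 mm (y) outside-to-outside, with no floor or roof. The front and back walls (the −y and +y sides) span the full width; the two side walls fit between them.


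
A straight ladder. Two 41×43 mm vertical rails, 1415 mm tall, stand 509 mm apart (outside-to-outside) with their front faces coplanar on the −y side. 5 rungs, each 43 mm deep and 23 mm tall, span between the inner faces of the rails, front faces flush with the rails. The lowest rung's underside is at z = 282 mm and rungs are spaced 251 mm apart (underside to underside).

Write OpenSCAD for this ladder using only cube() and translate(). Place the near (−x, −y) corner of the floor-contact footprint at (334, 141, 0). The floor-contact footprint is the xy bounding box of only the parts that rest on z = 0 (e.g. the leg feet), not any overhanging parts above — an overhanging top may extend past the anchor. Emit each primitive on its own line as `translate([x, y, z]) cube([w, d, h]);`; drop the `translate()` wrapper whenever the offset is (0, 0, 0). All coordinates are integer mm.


translate([334, 141, 0]) cube([41, 43, 1415]);
translate([802, 141, 0]) cube([41, 43, 1415]);
translate([375, 141, 282]) cube([427, 43, 23]);
translate([375, 141, 533]) cube([427, 43, 23]);
translate([375, 141, 784]) cube([427, 43, 23]);
translate([375, 141, 1035]) cube([427, 43, 23]);
translate([375, 141, 1286]) cube([427, 43, 23]);


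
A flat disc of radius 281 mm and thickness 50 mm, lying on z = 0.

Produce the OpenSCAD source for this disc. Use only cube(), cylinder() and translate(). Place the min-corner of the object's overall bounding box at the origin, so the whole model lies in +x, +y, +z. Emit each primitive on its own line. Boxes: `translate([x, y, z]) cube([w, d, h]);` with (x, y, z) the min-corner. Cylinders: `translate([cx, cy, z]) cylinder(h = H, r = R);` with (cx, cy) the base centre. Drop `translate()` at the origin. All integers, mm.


translate([281, 281, 0]) cylinder(h = 50, r = 281);


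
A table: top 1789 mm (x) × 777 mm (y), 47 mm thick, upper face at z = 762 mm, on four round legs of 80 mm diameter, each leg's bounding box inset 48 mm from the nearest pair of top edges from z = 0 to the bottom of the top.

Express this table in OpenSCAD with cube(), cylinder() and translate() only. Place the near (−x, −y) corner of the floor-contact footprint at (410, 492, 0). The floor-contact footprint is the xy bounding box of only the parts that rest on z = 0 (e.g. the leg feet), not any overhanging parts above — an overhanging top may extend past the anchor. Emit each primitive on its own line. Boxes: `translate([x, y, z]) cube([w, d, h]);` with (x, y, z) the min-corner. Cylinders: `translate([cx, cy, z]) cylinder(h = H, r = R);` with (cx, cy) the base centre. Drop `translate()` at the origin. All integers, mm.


translate([362, 444, 715]) cube([1789, 777, 47]);
translate([450, 532, 0]) cylinder(h = 715, r = 40);
translate([2063, 532, 0]) cylinder(h = 715, r = 40);
translate([450, 1133, 0]) cylinder(h = 715, r = 40);
translate([2063, 1133, 0]) cylinder(h = 715, r = 40);


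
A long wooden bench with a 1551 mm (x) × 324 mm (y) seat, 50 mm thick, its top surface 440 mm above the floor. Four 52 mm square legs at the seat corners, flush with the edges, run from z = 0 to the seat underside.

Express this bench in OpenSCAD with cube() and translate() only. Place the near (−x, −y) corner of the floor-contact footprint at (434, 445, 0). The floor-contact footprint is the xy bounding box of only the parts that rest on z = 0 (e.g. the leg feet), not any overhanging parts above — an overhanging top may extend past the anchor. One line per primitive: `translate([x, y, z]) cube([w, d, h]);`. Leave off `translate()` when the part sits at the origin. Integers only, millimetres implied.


// leg_h = 440 − 50 = 390
translate([434, 445, 390]) cube([1551, 324, 50]);
translate([434, 445, 0]) cube([52, 52, 390]);
translate([434, 717, 0]) cube([52, 52, 390]);
translate([1933, 445, 0]) cube([52, 52, 390]);
translate([1933, 717, 0]) cube([52, 52, 390]);


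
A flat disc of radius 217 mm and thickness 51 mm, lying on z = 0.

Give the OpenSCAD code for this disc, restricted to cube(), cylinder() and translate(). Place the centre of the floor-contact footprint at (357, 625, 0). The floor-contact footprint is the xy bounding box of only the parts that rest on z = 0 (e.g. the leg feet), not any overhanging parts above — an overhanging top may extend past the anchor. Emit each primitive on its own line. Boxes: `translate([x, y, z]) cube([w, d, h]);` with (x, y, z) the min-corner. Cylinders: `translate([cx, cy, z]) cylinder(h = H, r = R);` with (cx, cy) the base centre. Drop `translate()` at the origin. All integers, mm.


translate([357, 625, 0]) cylinder(h = 51, r = 217);


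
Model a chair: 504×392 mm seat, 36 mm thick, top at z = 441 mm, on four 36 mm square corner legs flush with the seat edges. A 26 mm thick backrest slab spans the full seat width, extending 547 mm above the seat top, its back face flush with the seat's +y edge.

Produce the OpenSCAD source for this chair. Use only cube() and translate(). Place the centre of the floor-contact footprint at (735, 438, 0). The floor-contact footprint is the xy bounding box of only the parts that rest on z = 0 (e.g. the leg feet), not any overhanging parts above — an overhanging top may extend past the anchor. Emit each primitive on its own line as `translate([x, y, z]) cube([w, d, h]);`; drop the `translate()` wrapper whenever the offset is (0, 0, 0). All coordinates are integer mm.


translate([483, 242, 405]) cube([504, 392, 36]);
translate([483, 242, 0]) cube([36, 36, 405]);
translate([951, 242, 0]) cube([36, 36, 405]);
translate([483, 598, 0]) cube([36, 36, 405]);
translate([951, 598, 0]) cube([36, 36, 405]);
translate([483, 608, 441]) cube([504, 26, 547]);


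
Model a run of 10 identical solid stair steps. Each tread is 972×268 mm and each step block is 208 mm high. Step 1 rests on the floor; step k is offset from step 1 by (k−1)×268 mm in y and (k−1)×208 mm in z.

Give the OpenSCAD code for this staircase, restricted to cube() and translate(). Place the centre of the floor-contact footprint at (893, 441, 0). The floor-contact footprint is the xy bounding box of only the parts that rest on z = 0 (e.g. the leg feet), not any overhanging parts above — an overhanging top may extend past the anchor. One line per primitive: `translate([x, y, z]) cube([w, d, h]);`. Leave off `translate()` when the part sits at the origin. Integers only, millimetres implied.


translate([407, 307, 0]) cube([972, 268, 208]);
translate([407, 575, 208]) cube([972, 268, 208]);
translate([407, 843, 416]) cube([972, 268, 208]);
translate([407, 1111, 624]) cube([972, 268, 208]);
translate([407, 1379, 832]) cube([972, 268, 208]);
translate([407, 1647, 1040]) cube([972, 268, 208]);
translate([407, 1915, 1248]) cube([972, 268, 208]);
translate([407, 2183, 1456]) cube([972, 268, 208]);
translate([407, 2451, 1664]) cube([972, 268, 208]);
translate([407, 2719, 1872]) cube([972, 268, 208]);


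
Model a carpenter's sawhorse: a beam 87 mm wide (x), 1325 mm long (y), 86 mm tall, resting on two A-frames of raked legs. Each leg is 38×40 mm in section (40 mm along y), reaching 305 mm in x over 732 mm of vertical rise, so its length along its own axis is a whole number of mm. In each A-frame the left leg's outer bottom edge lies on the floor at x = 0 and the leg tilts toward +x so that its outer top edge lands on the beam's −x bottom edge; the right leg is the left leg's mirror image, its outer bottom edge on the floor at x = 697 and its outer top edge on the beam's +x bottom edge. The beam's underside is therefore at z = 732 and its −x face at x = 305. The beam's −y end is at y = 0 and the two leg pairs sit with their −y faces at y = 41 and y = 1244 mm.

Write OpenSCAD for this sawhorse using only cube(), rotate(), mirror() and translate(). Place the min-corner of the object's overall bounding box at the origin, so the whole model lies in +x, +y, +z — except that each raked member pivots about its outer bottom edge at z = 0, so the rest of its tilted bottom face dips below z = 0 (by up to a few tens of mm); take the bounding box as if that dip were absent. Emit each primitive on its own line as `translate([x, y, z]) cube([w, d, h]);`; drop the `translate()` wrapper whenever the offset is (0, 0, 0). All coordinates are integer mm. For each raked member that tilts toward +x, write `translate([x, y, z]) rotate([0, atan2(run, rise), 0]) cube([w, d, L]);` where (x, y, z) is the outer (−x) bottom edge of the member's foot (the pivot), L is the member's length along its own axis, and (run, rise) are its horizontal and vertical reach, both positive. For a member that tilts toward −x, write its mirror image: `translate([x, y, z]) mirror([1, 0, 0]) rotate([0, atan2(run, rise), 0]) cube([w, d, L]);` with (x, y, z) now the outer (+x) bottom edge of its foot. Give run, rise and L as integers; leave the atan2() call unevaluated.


translate([305, 0, 732]) cube([87, 1325, 86]);
translate([0, 41, 0]) rotate([0, atan2(305, 732), 0]) cube([38, 40, 793]);
translate([697, 41, 0]) mirror([1, 0, 0]) rotate([0, atan2(305, 732), 0]) cube([38, 40, 793]);
translate([0, 1244, 0]) rotate([0, atan2(305, 732), 0]) cube([38, 40, 793]);
translate([697, 1244, 0]) mirror([1, 0, 0]) rotate([0, atan2(305, 732), 0]) cube([38, 40, 793]);


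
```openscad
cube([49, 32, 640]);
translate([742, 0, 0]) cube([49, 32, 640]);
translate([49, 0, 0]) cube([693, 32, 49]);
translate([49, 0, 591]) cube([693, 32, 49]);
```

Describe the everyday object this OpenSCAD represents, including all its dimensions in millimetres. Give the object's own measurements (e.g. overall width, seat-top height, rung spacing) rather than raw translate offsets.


A rectangular picture frame lying in the x–z plane (depth along y). The opening is 693 mm wide (x) by 542 mm tall (z), surrounded by a border 49 mm wide on all four sides. The frame is 32 mm deep and is made of two full-height vertical stiles with two horizontal rails fitted between them.


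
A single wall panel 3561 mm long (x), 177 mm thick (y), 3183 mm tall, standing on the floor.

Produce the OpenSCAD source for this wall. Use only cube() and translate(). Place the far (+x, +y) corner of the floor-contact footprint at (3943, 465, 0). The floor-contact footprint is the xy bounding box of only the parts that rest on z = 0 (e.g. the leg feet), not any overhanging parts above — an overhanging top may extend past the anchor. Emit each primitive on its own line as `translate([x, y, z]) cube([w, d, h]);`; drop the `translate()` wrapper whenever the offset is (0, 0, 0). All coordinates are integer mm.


translate([382, 288, 0]) cube([3561, 177, 3183]);


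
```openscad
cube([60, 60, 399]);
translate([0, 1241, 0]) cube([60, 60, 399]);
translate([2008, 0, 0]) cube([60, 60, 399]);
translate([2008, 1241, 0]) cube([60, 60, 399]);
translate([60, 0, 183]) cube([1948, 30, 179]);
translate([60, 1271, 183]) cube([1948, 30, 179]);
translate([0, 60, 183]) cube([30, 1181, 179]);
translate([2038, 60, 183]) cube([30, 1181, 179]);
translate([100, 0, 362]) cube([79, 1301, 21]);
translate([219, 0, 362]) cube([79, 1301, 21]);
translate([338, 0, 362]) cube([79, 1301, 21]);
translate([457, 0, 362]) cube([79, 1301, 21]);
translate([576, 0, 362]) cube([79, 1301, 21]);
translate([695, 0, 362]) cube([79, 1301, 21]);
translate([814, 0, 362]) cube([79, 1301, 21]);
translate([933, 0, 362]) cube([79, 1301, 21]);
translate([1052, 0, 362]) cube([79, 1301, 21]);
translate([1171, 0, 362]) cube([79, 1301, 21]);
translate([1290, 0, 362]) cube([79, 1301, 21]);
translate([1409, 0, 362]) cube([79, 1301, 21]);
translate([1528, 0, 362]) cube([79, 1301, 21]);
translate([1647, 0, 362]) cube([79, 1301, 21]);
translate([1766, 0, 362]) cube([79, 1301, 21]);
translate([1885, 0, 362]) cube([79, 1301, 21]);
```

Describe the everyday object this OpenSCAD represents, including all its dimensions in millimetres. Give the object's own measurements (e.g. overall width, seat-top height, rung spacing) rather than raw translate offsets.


A bed frame 2068 mm long (x) by 1301 mm wide (y). Four 60×60 mm corner posts, 399 mm tall, at the corners of the footprint. Four rails of 30 mm thickness and 179 mm height run between adjacent posts with their undersides at z = 183 mm, their outer faces flush with the outside of the frame (the two x-running rails run between the posts' inner faces; the two y-running rails run between the posts' inner faces). 16 slats, each 79 mm wide (x) and 21 mm thick, lie across the top of the two x-running rails, running the full 1301 mm width of the frame in y; along x they sit between the end posts with a 40 mm gap after the −x posts and between neighbouring slats, leaving 44 mm before the +x posts.


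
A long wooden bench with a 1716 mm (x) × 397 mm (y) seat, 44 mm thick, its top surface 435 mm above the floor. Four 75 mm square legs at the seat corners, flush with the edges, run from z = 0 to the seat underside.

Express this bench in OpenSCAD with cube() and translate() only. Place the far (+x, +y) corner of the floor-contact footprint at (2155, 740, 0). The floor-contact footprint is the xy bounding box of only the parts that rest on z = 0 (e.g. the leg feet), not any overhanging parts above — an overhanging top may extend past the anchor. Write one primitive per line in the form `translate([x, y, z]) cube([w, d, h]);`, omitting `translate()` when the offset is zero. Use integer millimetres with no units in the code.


translate([439, 343, 391]) cube([1716, 397, 44]);
translate([439, 343, 0]) cube([75, 75, 391]);
translate([439, 665, 0]) cube([75, 75, 391]);
translate([2080, 343, 0]) cube([75, 75, 391]);
translate([2080, 665, 0]) cube([75, 75, 391]);
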